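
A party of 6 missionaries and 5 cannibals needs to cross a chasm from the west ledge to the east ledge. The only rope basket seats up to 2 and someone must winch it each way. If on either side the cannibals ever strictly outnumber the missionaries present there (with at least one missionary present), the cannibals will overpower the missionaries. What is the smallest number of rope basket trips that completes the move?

19

Counting alone: each trip to the east ledge takes at most 2 across and each return brings at least 1 back, so after t trips out (and t−1 returns) at most 2t − (t−1) of the 11 are across; that first reaches 11 at t = 10, so at least 19 crossings are needed.
The plan below uses exactly 19 crossings, so it is optimal:
1. 2 cannibals → the east ledge.  (the west ledge: 6M 3C; the east ledge: 0M 2C)
2. 1 cannibal ← the west ledge.  (the west ledge: 6M 4C; the east ledge: 0M 1C)
3. 2 cannibals → the east ledge.  (the west ledge: 6M 2C; the east ledge: 0M 3C)
4. 1 cannibal ← the west ledge.  (the west ledge: 6M 3C; the east ledge: 0M 2C)
5. 2 missionaries → the east ledge.  (the west ledge: 4M 3C; the east ledge: 2M 2C)
6. 1 cannibal ← the west ledge.  (the west ledge: 4M 4C; the east ledge: 2M 1C)
7. 1 missionary and 1 cannibal → the east ledge.  (the west ledge: 3M 3C; the east ledge: 3M 2C)
8. 1 missionary ← the west ledge.  (the west ledge: 4M 3C; the east ledge: 2M 2C)
9. 1 missionary and 1 cannibal → the east ledge.  (the west ledge: 3M 2C; the east ledge: 3M 3C)
10. 1 cannibal ← the west ledge.  (the west ledge: 3M 3C; the east ledge: 3M 2C)
11. 1 missionary and 1 cannibal → the east ledge.  (the west ledge: 2M 2C; the east ledge: 4M 3C)
12. 1 missionary ← the west ledge.  (the west ledge: 3M 2C; the east ledge: 3M 3C)
13. 1 missionary and 1 cannibal → the east ledge.  (the west ledge: 2M 1C; the east ledge: 4M 4C)
14. 1 cannibal ← the west ledge.  (the west ledge: 2M 2C; the east ledge: 4M 3C)
15. 1 missionary and 1 cannibal → the east ledge.  (the west ledge: 1M 1C; the east ledge: 5M 4C)
16. 1 missionary ← the west ledge.  (the west ledge: 2M 1C; the east ledge: 4M 4C)
17. 1 missionary and 1 cannibal → the east ledge.  (the west ledge: 1M 0C; the east ledge: 5M 5C)
18. 1 cannibal ← the west ledge.  (the west ledge: 1M 1C; the east ledge: 5M 4C)
19. 1 missionary and 1 cannibal → the east ledge.  (the west ledge: 0M 0C; the east ledge: 6M 5C)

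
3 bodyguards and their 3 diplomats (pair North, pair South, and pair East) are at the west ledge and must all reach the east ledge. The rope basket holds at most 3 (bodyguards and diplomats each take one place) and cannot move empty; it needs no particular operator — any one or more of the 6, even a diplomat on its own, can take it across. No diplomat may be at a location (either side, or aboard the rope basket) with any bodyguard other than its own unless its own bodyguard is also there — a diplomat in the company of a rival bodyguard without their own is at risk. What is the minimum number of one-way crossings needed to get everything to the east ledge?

5

Counting alone: each trip to the east ledge takes at most 3 across and each return brings at least 1 back, so after t trips out (and t−1 returns) at most 3t − (t−1) of the 6 are across; that first reaches 6 at t = 3, so at least 5 crossings are needed.
The plan below uses exactly 5 crossings, so it is optimal:
1. bodyguard North and diplomat North cross → the east ledge.
2. bodyguard North crosses ← the west ledge.
3. bodyguard East, bodyguard North, and bodyguard South cross → the east ledge.
4. diplomat North crosses ← the west ledge.
5. diplomat East, diplomat North, and diplomat South cross → the east ledge.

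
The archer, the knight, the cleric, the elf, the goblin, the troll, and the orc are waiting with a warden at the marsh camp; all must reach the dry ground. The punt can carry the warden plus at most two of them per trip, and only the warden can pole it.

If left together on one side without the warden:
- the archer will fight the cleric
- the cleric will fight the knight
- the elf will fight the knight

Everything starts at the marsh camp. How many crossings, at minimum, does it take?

Counting alone: the warden can take at most 2 across per trip to the dry ground, so moving all 7 needs at least 4 loaded trips out, with a return between consecutive ones — at least 7 crossings.
The plan below uses exactly 7 crossings, so it is optimal:
1. Warden goes to the dry ground with the archer and the knight.
2. Warden goes back to the marsh camp alone.
3. Warden goes to the dry ground with the goblin.
4. Warden goes back to the marsh camp alone.
5. Warden goes to the dry ground with the orc and the troll.
6. Warden goes back to the marsh camp alone.
7. Warden goes to the dry ground with the cleric and the elf.

7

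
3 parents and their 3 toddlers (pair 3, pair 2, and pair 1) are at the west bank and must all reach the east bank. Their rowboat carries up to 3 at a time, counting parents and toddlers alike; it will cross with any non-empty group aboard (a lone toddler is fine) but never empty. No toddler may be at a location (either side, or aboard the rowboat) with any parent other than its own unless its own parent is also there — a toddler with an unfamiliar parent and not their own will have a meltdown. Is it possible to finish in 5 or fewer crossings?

Yes

Yes — this plan uses 5 crossings (≤ 5):
1. parent 3 and toddler 3 cross → the east bank.
2. parent 3 crosses ← the west bank.
3. parent 1, parent 2, and parent 3 cross → the east bank.
4. toddler 3 crosses ← the west bank.
5. toddler 1, toddler 2, and toddler 3 cross → the east bank.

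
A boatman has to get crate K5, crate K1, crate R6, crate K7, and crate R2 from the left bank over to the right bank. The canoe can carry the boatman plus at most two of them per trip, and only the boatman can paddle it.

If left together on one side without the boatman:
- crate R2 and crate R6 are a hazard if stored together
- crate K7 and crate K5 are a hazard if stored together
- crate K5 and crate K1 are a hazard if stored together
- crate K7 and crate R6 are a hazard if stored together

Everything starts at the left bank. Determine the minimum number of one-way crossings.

7

Counting alone: the boatman can take at most 2 across per trip to the right bank, so moving all 5 needs at least 3 loaded trips out, with a return between consecutive ones — at least 5 crossings.
The safety rule pushes this higher. Following every safe sequence of crossings, the most of the 5 that can be at the right bank as the canoe arrives there on crossing 5 is 4 — never all 5.
So no plan with fewer than 7 crossings exists, and this one achieves 7:
1. Boatman goes to the right bank with crate K5 and crate R6.  [the left bank: crate K1, crate K7, crate R2 | the right bank: crate K5, crate R6]
2. Boatman goes back to the left bank alone.  [the left bank: crate K1, crate K7, crate R2 | the right bank: crate K5, crate R6]
3. Boatman goes to the right bank with crate K1.  [the left bank: crate K7, crate R2 | the right bank: crate K1, crate K5, crate R6]
4. Boatman goes back to the left bank with crate K5.  [the left bank: crate K5, crate K7, crate R2 | the right bank: crate K1, crate R6]
5. Boatman goes to the right bank with crate K7 and crate R2.  [the left bank: crate K5 | the right bank: crate K1, crate K7, crate R2, crate R6]
6. Boatman goes back to the left bank with crate R6.  [the left bank: crate K5, crate R6 | the right bank: crate K1, crate K7, crate R2]
7. Boatman goes to the right bank with crate K5 and crate R6.  [the left bank: — | the right bank: crate K1, crate K5, crate K7, crate R2, crate R6]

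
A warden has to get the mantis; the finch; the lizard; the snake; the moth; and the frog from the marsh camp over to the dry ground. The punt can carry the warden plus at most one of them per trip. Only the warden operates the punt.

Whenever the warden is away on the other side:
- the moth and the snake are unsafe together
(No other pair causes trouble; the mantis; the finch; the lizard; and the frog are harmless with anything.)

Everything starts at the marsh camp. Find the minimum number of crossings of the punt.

11

Counting alone: the warden can take at most 1 across per trip to the dry ground, so moving all 6 needs at least 6 loaded trips out, with a return between consecutive ones — at least 11 crossings.
The plan below uses exactly 11 crossings, so it is optimal:
1. Warden goes to the dry ground with the snake.  [the marsh camp: the finch, the frog, the lizard, the mantis, the moth | the dry ground: the snake]
2. Warden goes back to the marsh camp alone.  [the marsh camp: the finch, the frog, the lizard, the mantis, the moth | the dry ground: the snake]
3. Warden goes to the dry ground with the mantis.  [the marsh camp: the finch, the frog, the lizard, the moth | the dry ground: the mantis, the snake]
4. Warden goes back to the marsh camp alone.  [the marsh camp: the finch, the frog, the lizard, the moth | the dry ground: the mantis, the snake]
5. Warden goes to the dry ground with the finch.  [the marsh camp: the frog, the lizard, the moth | the dry ground: the finch, the mantis, the snake]
6. Warden goes back to the marsh camp alone.  [the marsh camp: the frog, the lizard, the moth | the dry ground: the finch, the mantis, the snake]
7. Warden goes to the dry ground with the lizard.  [the marsh camp: the frog, the moth | the dry ground: the finch, the lizard, the mantis, the snake]
8. Warden goes back to the marsh camp alone.  [the marsh camp: the frog, the moth | the dry ground: the finch, the lizard, the mantis, the snake]
9. Warden goes to the dry ground with the frog.  [the marsh camp: the moth | the dry ground: the finch, the frog, the lizard, the mantis, the snake]
10. Warden goes back to the marsh camp alone.  [the marsh camp: the moth | the dry ground: the finch, the frog, the lizard, the mantis, the snake]
11. Warden goes to the dry ground with the moth.  [the marsh camp: — | the dry ground: the finch, the frog, the lizard, the mantis, the moth, the snake]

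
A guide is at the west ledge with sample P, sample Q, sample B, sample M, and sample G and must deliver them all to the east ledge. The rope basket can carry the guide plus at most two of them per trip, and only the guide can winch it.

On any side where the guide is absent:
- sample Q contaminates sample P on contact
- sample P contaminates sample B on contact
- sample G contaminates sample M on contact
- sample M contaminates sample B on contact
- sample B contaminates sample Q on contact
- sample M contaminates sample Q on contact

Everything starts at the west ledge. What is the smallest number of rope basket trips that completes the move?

Whatever the first load, the items left behind include a forbidden pair without the guide. No opening move is safe, so no plan exists.

impossible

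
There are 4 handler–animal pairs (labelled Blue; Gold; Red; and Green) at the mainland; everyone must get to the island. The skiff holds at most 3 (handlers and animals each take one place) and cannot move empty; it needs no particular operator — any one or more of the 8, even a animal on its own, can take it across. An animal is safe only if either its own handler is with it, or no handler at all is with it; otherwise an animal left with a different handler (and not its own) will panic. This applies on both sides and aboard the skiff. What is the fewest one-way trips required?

9

Counting alone: each trip to the island takes at most 3 across and each return brings at least 1 back, so after t trips out (and t−1 returns) at most 3t − (t−1) of the 8 are across; that first reaches 8 at t = 4, so at least 7 crossings are needed.
The safety rule pushes this higher. Following every safe sequence of crossings, the most of the 8 that can be at the island as the skiff arrives there on crossing 7 is 7 — never all 8.
So no plan with fewer than 9 crossings exists, and this one achieves 9:
1. animal Blue and handler Blue cross → the island.
2. handler Blue crosses ← the mainland.
3. animal Gold, handler Blue, and handler Gold cross → the island.
4. animal Blue and handler Blue cross ← the mainland.
5. handler Blue, handler Green, and handler Red cross → the island.
6. animal Gold crosses ← the mainland.
7. animal Blue and animal Gold cross → the island.
8. animal Blue crosses ← the mainland.
9. animal Blue, animal Green, and animal Red cross → the island.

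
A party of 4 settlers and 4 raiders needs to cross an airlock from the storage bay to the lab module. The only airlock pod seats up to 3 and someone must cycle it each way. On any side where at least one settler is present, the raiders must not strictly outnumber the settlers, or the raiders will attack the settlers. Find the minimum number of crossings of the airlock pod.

9

Counting alone: each trip to the lab module takes at most 3 across and each return brings at least 1 back, so after t trips out (and t−1 returns) at most 3t − (t−1) of the 8 are across; that first reaches 8 at t = 4, so at least 7 crossings are needed.
The safety rule pushes this higher. Following every safe sequence of crossings, the most of the 8 that can be at the lab module as the airlock pod arrives there on crossing 7 is 7 — never all 8.
So no plan with fewer than 9 crossings exists, and this one achieves 9:
1. 2 raiders → the lab module.  (the storage bay: 4S 2R; the lab module: 0S 2R)
2. 1 raider ← the storage bay.  (the storage bay: 4S 3R; the lab module: 0S 1R)
3. 3 raiders → the lab module.  (the storage bay: 4S 0R; the lab module: 0S 4R)
4. 1 raider ← the storage bay.  (the storage bay: 4S 1R; the lab module: 0S 3R)
5. 3 settlers → the lab module.  (the storage bay: 1S 1R; the lab module: 3S 3R)
6. 1 settler and 1 raider ← the storage bay.  (the storage bay: 2S 2R; the lab module: 2S 2R)
7. 2 settlers → the lab module.  (the storage bay: 0S 2R; the lab module: 4S 2R)
8. 1 raider ← the storage bay.  (the storage bay: 0S 3R; the lab module: 4S 1R)
9. 3 raiders → the lab module.  (the storage bay: 0S 0R; the lab module: 4S 4R)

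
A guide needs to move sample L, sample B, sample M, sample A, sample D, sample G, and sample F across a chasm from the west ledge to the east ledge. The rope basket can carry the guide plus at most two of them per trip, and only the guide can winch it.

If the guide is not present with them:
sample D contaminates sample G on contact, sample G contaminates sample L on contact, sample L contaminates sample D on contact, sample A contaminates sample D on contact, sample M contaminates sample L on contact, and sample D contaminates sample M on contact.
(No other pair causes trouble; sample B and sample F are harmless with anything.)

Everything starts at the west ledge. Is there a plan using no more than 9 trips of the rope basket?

Counting alone: the guide can take at most 2 across per trip to the east ledge, so moving all 7 needs at least 4 loaded trips out, with a return between consecutive ones — at least 7 crossings.
The safety rule pushes this higher. Following every safe sequence of crossings, the most of the 7 that can be at the east ledge as the rope basket arrives there on crossings 7, 9 is 5, 6 respectively — never all 7.
So the move cannot be finished within 9 crossings. (The shortest complete plan takes 11:)
1. Guide goes to the east ledge with sample D and sample L.
2. Guide goes back to the west ledge with sample L.
3. Guide goes to the east ledge with sample B and sample L.
4. Guide goes back to the west ledge with sample L.
5. Guide goes to the east ledge with sample A and sample L.
6. Guide goes back to the west ledge with sample D.
7. Guide goes to the east ledge with sample G and sample M.
8. Guide goes back to the west ledge with sample L.
9. Guide goes to the east ledge with sample F and sample L.
10. Guide goes back to the west ledge with sample L.
11. Guide goes to the east ledge with sample D and sample L.

No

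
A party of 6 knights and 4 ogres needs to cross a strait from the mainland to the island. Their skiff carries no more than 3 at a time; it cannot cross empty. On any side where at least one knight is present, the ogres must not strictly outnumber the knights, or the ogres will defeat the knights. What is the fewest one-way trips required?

Counting alone: each trip to the island takes at most 3 across and each return brings at least 1 back, so after t trips out (and t−1 returns) at most 3t − (t−1) of the 10 are across; that first reaches 10 at t = 5, so at least 9 crossings are needed.
The plan below uses exactly 9 crossings, so it is optimal:
1. 2 ogres → the island.  (the mainland: 6K 2O; the island: 0K 2O)
2. 1 ogre ← the mainland.  (the mainland: 6K 3O; the island: 0K 1O)
3. 3 ogres → the island.  (the mainland: 6K 0O; the island: 0K 4O)
4. 1 ogre ← the mainland.  (the mainland: 6K 1O; the island: 0K 3O)
5. 3 knights → the island.  (the mainland: 3K 1O; the island: 3K 3O)
6. 1 ogre ← the mainland.  (the mainland: 3K 2O; the island: 3K 2O)
7. 1 knight and 2 ogres → the island.  (the mainland: 2K 0O; the island: 4K 4O)
8. 1 ogre ← the mainland.  (the mainland: 2K 1O; the island: 4K 3O)
9. 2 knights and 1 ogre → the island.  (the mainland: 0K 0O; the island: 6K 4O)

9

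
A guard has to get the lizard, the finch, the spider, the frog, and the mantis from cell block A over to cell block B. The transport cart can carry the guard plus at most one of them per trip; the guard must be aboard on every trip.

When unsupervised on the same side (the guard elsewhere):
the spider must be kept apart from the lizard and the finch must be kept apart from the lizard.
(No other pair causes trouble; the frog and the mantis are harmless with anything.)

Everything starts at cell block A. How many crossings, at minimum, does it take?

11

Counting alone: the guard can take at most 1 across per trip to cell block B, so moving all 5 needs at least 5 loaded trips out, with a return between consecutive ones — at least 9 crossings.
The safety rule pushes this higher. Following every safe sequence of crossings, the most of the 5 that can be at cell block B as the transport cart arrives there on crossing 9 is 4 — never all 5.
So no plan with fewer than 11 crossings exists, and this one achieves 11:
1. Guard goes to cell block B with the lizard.
2. Guard goes back to cell block A alone.
3. Guard goes to cell block B with the finch.
4. Guard goes back to cell block A with the lizard.
5. Guard goes to cell block B with the spider.
6. Guard goes back to cell block A alone.
7. Guard goes to cell block B with the frog.
8. Guard goes back to cell block A alone.
9. Guard goes to cell block B with the mantis.
10. Guard goes back to cell block A alone.
11. Guard goes to cell block B with the lizard.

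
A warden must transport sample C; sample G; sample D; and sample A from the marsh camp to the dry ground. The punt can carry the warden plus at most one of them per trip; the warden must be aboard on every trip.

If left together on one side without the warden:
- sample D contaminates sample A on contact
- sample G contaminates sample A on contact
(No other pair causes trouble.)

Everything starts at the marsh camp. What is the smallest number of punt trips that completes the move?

9

Counting alone: the warden can take at most 1 across per trip to the dry ground, so moving all 4 needs at least 4 loaded trips out, with a return between consecutive ones — at least 7 crossings.
The safety rule pushes this higher. Following every safe sequence of crossings, the most of the 4 that can be at the dry ground as the punt arrives there on crossing 7 is 3 — never all 4.
So no plan with fewer than 9 crossings exists, and this one achieves 9:
1. Warden goes to the dry ground with sample A.
2. Warden goes back to the marsh camp alone.
3. Warden goes to the dry ground with sample C.
4. Warden goes back to the marsh camp alone.
5. Warden goes to the dry ground with sample G.
6. Warden goes back to the marsh camp with sample A.
7. Warden goes to the dry ground with sample D.
8. Warden goes back to the marsh camp alone.
9. Warden goes to the dry ground with sample A.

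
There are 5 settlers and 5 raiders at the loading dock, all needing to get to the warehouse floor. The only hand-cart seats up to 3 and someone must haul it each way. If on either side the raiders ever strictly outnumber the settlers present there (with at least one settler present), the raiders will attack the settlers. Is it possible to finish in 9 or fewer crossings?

No

Counting alone: each trip to the warehouse floor takes at most 3 across and each return brings at least 1 back, so after t trips out (and t−1 returns) at most 3t − (t−1) of the 10 are across; that first reaches 10 at t = 5, so at least 9 crossings are needed.
The safety rule pushes this higher. Following every safe sequence of crossings, the most of the 10 that can be at the warehouse floor as the hand-cart arrives there on crossing 9 is 9 — never all 10.
So the move cannot be finished within 9 crossings. (The shortest complete plan takes 11:)
1. 2 raiders → the warehouse floor.  (the loading dock: 5S 3R; the warehouse floor: 0S 2R)
2. 1 raider ← the loading dock.  (the loading dock: 5S 4R; the warehouse floor: 0S 1R)
3. 3 raiders → the warehouse floor.  (the loading dock: 5S 1R; the warehouse floor: 0S 4R)
4. 1 raider ← the loading dock.  (the loading dock: 5S 2R; the warehouse floor: 0S 3R)
5. 3 settlers → the warehouse floor.  (the loading dock: 2S 2R; the warehouse floor: 3S 3R)
6. 1 settler and 1 raider ← the loading dock.  (the loading dock: 3S 3R; the warehouse floor: 2S 2R)
7. 3 settlers → the warehouse floor.  (the loading dock: 0S 3R; the warehouse floor: 5S 2R)
8. 1 raider ← the loading dock.  (the loading dock: 0S 4R; the warehouse floor: 5S 1R)
9. 2 raiders → the warehouse floor.  (the loading dock: 0S 2R; the warehouse floor: 5S 3R)
10. 1 raider ← the loading dock.  (the loading dock: 0S 3R; the warehouse floor: 5S 2R)
11. 3 raiders → the warehouse floor.  (the loading dock: 0S 0R; the warehouse floor: 5S 5R)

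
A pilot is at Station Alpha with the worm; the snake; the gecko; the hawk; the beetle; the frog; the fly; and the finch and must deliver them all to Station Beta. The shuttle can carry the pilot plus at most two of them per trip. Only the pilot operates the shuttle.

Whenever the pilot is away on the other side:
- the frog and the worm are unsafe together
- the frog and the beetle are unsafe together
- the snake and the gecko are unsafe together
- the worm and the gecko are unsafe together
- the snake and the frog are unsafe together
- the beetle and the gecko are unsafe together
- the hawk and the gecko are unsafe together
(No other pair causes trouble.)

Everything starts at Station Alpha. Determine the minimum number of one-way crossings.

9

Counting alone: the pilot can take at most 2 across per trip to Station Beta, so moving all 8 needs at least 4 loaded trips out, with a return between consecutive ones — at least 7 crossings.
The safety rule pushes this higher. Following every safe sequence of crossings, the most of the 8 that can be at Station Beta as the shuttle arrives there on crossing 7 is 6 — never all 8.
So no plan with fewer than 9 crossings exists, and this one achieves 9:
1. Pilot goes to Station Beta with the frog and the gecko.
2. Pilot goes back to Station Alpha alone.
3. Pilot goes to Station Beta with the snake and the worm.
4. Pilot goes back to Station Alpha with the frog and the gecko.
5. Pilot goes to Station Beta with the beetle and the hawk.
6. Pilot goes back to Station Alpha alone.
7. Pilot goes to Station Beta with the finch and the fly.
8. Pilot goes back to Station Alpha alone.
9. Pilot goes to Station Beta with the frog and the gecko.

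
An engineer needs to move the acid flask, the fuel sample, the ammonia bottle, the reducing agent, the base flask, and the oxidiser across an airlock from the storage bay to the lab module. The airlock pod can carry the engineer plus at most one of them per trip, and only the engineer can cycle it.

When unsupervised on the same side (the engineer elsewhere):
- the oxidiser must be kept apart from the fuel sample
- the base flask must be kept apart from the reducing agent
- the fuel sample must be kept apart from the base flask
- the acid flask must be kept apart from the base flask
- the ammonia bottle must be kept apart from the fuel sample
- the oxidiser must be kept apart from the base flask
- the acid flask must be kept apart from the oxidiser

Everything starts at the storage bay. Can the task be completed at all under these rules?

Whatever the first load, the items left behind include a forbidden pair without the engineer. No opening move is safe, so no plan exists.

No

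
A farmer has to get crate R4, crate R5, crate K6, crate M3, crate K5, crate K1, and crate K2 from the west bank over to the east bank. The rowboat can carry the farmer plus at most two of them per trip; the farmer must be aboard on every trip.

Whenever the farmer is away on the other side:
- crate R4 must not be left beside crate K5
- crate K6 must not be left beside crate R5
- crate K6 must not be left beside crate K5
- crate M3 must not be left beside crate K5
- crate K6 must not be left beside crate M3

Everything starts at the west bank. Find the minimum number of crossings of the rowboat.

11

Counting alone: the farmer can take at most 2 across per trip to the east bank, so moving all 7 needs at least 4 loaded trips out, with a return between consecutive ones — at least 7 crossings.
The safety rule pushes this higher. Following every safe sequence of crossings, the most of the 7 that can be at the east bank as the rowboat arrives there on crossings 7, 9 is 5, 6 respectively — never all 7.
So no plan with fewer than 11 crossings exists, and this one achieves 11:
1. Farmer goes to the east bank with crate K5 and crate K6.
2. Farmer goes back to the west bank with crate K6.
3. Farmer goes to the east bank with crate K6 and crate R4.
4. Farmer goes back to the west bank with crate K5.
5. Farmer goes to the east bank with crate M3 and crate R5.
6. Farmer goes back to the west bank with crate K6.
7. Farmer goes to the east bank with crate K1 and crate K6.
8. Farmer goes back to the west bank with crate K6.
9. Farmer goes to the east bank with crate K2 and crate K6.
10. Farmer goes back to the west bank with crate K6.
11. Farmer goes to the east bank with crate K5 and crate K6.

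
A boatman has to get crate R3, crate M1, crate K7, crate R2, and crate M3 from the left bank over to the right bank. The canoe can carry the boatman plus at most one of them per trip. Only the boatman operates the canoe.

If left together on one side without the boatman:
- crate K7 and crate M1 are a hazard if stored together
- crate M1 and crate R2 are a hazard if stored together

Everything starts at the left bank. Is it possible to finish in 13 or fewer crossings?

Yes

Yes — this plan uses 11 crossings (≤ 13):
1. Boatman goes to the right bank with crate M1.  [the left bank: crate K7, crate M3, crate R2, crate R3 | the right bank: crate M1]
2. Boatman goes back to the left bank alone.  [the left bank: crate K7, crate M3, crate R2, crate R3 | the right bank: crate M1]
3. Boatman goes to the right bank with crate R3.  [the left bank: crate K7, crate M3, crate R2 | the right bank: crate M1, crate R3]
4. Boatman goes back to the left bank alone.  [the left bank: crate K7, crate M3, crate R2 | the right bank: crate M1, crate R3]
5. Boatman goes to the right bank with crate K7.  [the left bank: crate M3, crate R2 | the right bank: crate K7, crate M1, crate R3]
6. Boatman goes back to the left bank with crate M1.  [the left bank: crate M1, crate M3, crate R2 | the right bank: crate K7, crate R3]
7. Boatman goes to the right bank with crate R2.  [the left bank: crate M1, crate M3 | the right bank: crate K7, crate R2, crate R3]
8. Boatman goes back to the left bank alone.  [the left bank: crate M1, crate M3 | the right bank: crate K7, crate R2, crate R3]
9. Boatman goes to the right bank with crate M3.  [the left bank: crate M1 | the right bank: crate K7, crate M3, crate R2, crate R3]
10. Boatman goes back to the left bank alone.  [the left bank: crate M1 | the right bank: crate K7, crate M3, crate R2, crate R3]
11. Boatman goes to the right bank with crate M1.  [the left bank: — | the right bank: crate K7, crate M1, crate M3, crate R2, crate R3]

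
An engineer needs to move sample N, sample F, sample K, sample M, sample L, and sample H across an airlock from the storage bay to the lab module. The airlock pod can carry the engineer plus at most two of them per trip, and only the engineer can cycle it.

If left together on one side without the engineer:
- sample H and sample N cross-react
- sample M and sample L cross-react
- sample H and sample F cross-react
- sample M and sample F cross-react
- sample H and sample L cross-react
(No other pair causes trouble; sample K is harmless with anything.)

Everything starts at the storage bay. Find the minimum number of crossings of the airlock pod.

Counting alone: the engineer can take at most 2 across per trip to the lab module, so moving all 6 needs at least 3 loaded trips out, with a return between consecutive ones — at least 5 crossings.
The safety rule pushes this higher. Following every safe sequence of crossings, the most of the 6 that can be at the lab module as the airlock pod arrives there on crossing 5 is 5 — never all 6.
So no plan with fewer than 7 crossings exists, and this one achieves 7:
1. Engineer goes to the lab module with sample H and sample M.  [the storage bay: sample F, sample K, sample L, sample N | the lab module: sample H, sample M]
2. Engineer goes back to the storage bay alone.  [the storage bay: sample F, sample K, sample L, sample N | the lab module: sample H, sample M]
3. Engineer goes to the lab module with sample F and sample N.  [the storage bay: sample K, sample L | the lab module: sample F, sample H, sample M, sample N]
4. Engineer goes back to the storage bay with sample H and sample M.  [the storage bay: sample H, sample K, sample L, sample M | the lab module: sample F, sample N]
5. Engineer goes to the lab module with sample K and sample L.  [the storage bay: sample H, sample M | the lab module: sample F, sample K, sample L, sample N]
6. Engineer goes back to the storage bay alone.  [the storage bay: sample H, sample M | the lab module: sample F, sample K, sample L, sample N]
7. Engineer goes to the lab module with sample H and sample M.  [the storage bay: — | the lab module: sample F, sample H, sample K, sample L, sample M, sample N]

7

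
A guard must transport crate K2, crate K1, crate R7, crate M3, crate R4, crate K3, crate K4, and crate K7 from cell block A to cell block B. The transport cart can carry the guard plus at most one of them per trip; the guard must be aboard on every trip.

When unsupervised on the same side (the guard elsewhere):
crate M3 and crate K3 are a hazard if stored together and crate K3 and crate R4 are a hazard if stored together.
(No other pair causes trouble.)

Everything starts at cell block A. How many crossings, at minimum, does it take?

Counting alone: the guard can take at most 1 across per trip to cell block B, so moving all 8 needs at least 8 loaded trips out, with a return between consecutive ones — at least 15 crossings.
The safety rule pushes this higher. Following every safe sequence of crossings, the most of the 8 that can be at cell block B as the transport cart arrives there on crossing 15 is 7 — never all 8.
So no plan with fewer than 17 crossings exists, and this one achieves 17:
1. Guard goes to cell block B with crate K3.  [cell block A: crate K1, crate K2, crate K4, crate K7, crate M3, crate R4, crate R7 | cell block B: crate K3]
2. Guard goes back to cell block A alone.  [cell block A: crate K1, crate K2, crate K4, crate K7, crate M3, crate R4, crate R7 | cell block B: crate K3]
3. Guard goes to cell block B with crate K2.  [cell block A: crate K1, crate K4, crate K7, crate M3, crate R4, crate R7 | cell block B: crate K2, crate K3]
4. Guard goes back to cell block A alone.  [cell block A: crate K1, crate K4, crate K7, crate M3, crate R4, crate R7 | cell block B: crate K2, crate K3]
5. Guard goes to cell block B with crate K1.  [cell block A: crate K4, crate K7, crate M3, crate R4, crate R7 | cell block B: crate K1, crate K2, crate K3]
6. Guard goes back to cell block A alone.  [cell block A: crate K4, crate K7, crate M3, crate R4, crate R7 | cell block B: crate K1, crate K2, crate K3]
7. Guard goes to cell block B with crate R7.  [cell block A: crate K4, crate K7, crate M3, crate R4 | cell block B: crate K1, crate K2, crate K3, crate R7]
8. Guard goes back to cell block A alone.  [cell block A: crate K4, crate K7, crate M3, crate R4 | cell block B: crate K1, crate K2, crate K3, crate R7]
9. Guard goes to cell block B with crate M3.  [cell block A: crate K4, crate K7, crate R4 | cell block B: crate K1, crate K2, crate K3, crate M3, crate R7]
10. Guard goes back to cell block A with crate K3.  [cell block A: crate K3, crate K4, crate K7, crate R4 | cell block B: crate K1, crate K2, crate M3, crate R7]
11. Guard goes to cell block B with crate R4.  [cell block A: crate K3, crate K4, crate K7 | cell block B: crate K1, crate K2, crate M3, crate R4, crate R7]
12. Guard goes back to cell block A alone.  [cell block A: crate K3, crate K4, crate K7 | cell block B: crate K1, crate K2, crate M3, crate R4, crate R7]
13. Guard goes to cell block B with crate K4.  [cell block A: crate K3, crate K7 | cell block B: crate K1, crate K2, crate K4, crate M3, crate R4, crate R7]
14. Guard goes back to cell block A alone.  [cell block A: crate K3, crate K7 | cell block B: crate K1, crate K2, crate K4, crate M3, crate R4, crate R7]
15. Guard goes to cell block B with crate K7.  [cell block A: crate K3 | cell block B: crate K1, crate K2, crate K4, crate K7, crate M3, crate R4, crate R7]
16. Guard goes back to cell block A alone.  [cell block A: crate K3 | cell block B: crate K1, crate K2, crate K4, crate K7, crate M3, crate R4, crate R7]
17. Guard goes to cell block B with crate K3.  [cell block A: — | cell block B: crate K1, crate K2, crate K3, crate K4, crate K7, crate M3, crate R4, crate R7]

17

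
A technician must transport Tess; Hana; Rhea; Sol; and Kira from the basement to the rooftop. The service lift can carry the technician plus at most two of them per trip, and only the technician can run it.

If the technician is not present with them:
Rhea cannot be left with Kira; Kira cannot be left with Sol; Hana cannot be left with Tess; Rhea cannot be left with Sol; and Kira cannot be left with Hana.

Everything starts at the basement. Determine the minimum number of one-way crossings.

impossible

Whatever the first load, the items left behind include a forbidden pair without the technician. No opening move is safe, so no plan exists.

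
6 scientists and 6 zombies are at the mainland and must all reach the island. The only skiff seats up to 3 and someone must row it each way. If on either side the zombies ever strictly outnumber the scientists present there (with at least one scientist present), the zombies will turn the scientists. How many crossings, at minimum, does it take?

impossible

Following every safe sequence of crossings from the start, the most of the 12 that can be at the island as the skiff arrives there on crossings 1, 3, 5 is 3, 5, 6 respectively; the best ever achieved is 6 of 12.
From crossing 7 on, no configuration arises that was not already reachable earlier: only 17 distinct safe configurations (who is on which side, and where the skiff is) can ever be reached, none of them has everyone across, and every continuation just revisits them. They are: 0 scientists + 0 zombies across (skiff back at the start); 0 scientists + 1 zombie across (skiff there); 0 scientists + 1 zombie across (skiff back at the start); 0 scientists + 2 zombies across (skiff there); 0 scientists + 2 zombies across (skiff back at the start); 0 scientists + 3 zombies across (skiff there); 0 scientists + 3 zombies across (skiff back at the start); 0 scientists + 4 zombies across (skiff there); 0 scientists + 4 zombies across (skiff back at the start); 0 scientists + 5 zombies across (skiff there); 0 scientists + 5 zombies across (skiff back at the start); 0 scientists + 6 zombies across (skiff there); 1 scientist + 1 zombie across (skiff there); 1 scientist + 1 zombie across (skiff back at the start); 2 scientists + 2 zombies across (skiff there); 2 scientists + 2 zombies across (skiff back at the start); 3 scientists + 3 zombies across (skiff there). So no valid plan exists.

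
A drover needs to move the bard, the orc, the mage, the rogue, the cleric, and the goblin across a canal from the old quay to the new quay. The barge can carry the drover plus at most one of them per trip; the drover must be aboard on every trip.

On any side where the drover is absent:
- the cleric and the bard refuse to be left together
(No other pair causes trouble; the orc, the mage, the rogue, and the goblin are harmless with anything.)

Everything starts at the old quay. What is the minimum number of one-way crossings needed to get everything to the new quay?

Counting alone: the drover can take at most 1 across per trip to the new quay, so moving all 6 needs at least 6 loaded trips out, with a return between consecutive ones — at least 11 crossings.
The plan below uses exactly 11 crossings, so it is optimal:
1. Drover goes to the new quay with the bard.
2. Drover goes back to the old quay alone.
3. Drover goes to the new quay with the orc.
4. Drover goes back to the old quay alone.
5. Drover goes to the new quay with the mage.
6. Drover goes back to the old quay alone.
7. Drover goes to the new quay with the rogue.
8. Drover goes back to the old quay alone.
9. Drover goes to the new quay with the goblin.
10. Drover goes back to the old quay alone.
11. Drover goes to the new quay with the cleric.

11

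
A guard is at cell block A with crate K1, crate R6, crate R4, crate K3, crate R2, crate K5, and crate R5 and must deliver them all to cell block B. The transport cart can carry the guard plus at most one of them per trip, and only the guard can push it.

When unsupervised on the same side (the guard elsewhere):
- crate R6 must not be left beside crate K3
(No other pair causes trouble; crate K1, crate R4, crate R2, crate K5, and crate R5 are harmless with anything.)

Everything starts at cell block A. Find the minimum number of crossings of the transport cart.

Counting alone: the guard can take at most 1 across per trip to cell block B, so moving all 7 needs at least 7 loaded trips out, with a return between consecutive ones — at least 13 crossings.
The plan below uses exactly 13 crossings, so it is optimal:
1. Guard goes to cell block B with crate R6.
2. Guard goes back to cell block A alone.
3. Guard goes to cell block B with crate K1.
4. Guard goes back to cell block A alone.
5. Guard goes to cell block B with crate R4.
6. Guard goes back to cell block A alone.
7. Guard goes to cell block B with crate R2.
8. Guard goes back to cell block A alone.
9. Guard goes to cell block B with crate K5.
10. Guard goes back to cell block A alone.
11. Guard goes to cell block B with crate R5.
12. Guard goes back to cell block A alone.
13. Guard goes to cell block B with crate K3.

13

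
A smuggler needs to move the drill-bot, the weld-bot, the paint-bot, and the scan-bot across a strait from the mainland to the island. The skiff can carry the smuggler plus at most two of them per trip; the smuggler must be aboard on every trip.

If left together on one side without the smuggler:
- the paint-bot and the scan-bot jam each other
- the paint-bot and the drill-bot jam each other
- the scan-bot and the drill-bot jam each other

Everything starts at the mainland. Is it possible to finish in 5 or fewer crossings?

Yes

Yes — this plan uses 5 crossings (≤ 5):
1. Smuggler goes to the island with the drill-bot and the paint-bot.  [the mainland: the scan-bot, the weld-bot | the island: the drill-bot, the paint-bot]
2. Smuggler goes back to the mainland with the drill-bot.  [the mainland: the drill-bot, the scan-bot, the weld-bot | the island: the paint-bot]
3. Smuggler goes to the island with the drill-bot and the weld-bot.  [the mainland: the scan-bot | the island: the drill-bot, the paint-bot, the weld-bot]
4. Smuggler goes back to the mainland with the drill-bot.  [the mainland: the drill-bot, the scan-bot | the island: the paint-bot, the weld-bot]
5. Smuggler goes to the island with the drill-bot and the scan-bot.  [the mainland: — | the island: the drill-bot, the paint-bot, the scan-bot, the weld-bot]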